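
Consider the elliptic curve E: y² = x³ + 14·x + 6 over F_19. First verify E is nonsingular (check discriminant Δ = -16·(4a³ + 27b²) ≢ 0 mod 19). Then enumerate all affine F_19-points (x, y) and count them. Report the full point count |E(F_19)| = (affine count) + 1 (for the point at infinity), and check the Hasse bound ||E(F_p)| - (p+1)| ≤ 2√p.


Affine points = {(0, 5), (0, 14), (2, 2), (2, 17), (5, 7), (5, 12), (9, 5), (9, 14), (10, 5), (10, 14), (11, 3), (11, 16), (14, 1), (14, 18), (15, 0)}; affine count = 15; |E(F_19)| = 16.

Discriminant check: Δ ∝ 4a³ + 27b² = 4·14³ + 27·6² = 4·2744 + 27·36 ≡ 16 (mod 19). Nonzero ⇒ E is nonsingular.
For each x ∈ F_19, compute rhs = x³ + 14·x + 6 mod 19, then count y ∈ F_19 with y² ≡ rhs.
  x = 0: rhs = 6, matching y values: 5, 14 (2 points).
  x = 1: rhs = 2, matching y values: none (0 points).
  x = 2: rhs = 4, matching y values: 2, 17 (2 points).
  x = 3: rhs = 18, matching y values: none (0 points).
  x = 4: rhs = 12, matching y values: none (0 points).
  x = 5: rhs = 11, matching y values: 7, 12 (2 points).
  x = 6: rhs = 2, matching y values: none (0 points).
  x = 7: rhs = 10, matching y values: none (0 points).
  x = 8: rhs = 3, matching y values: none (0 points).
  x = 9: rhs = 6, matching y values: 5, 14 (2 points).
  x = 10: rhs = 6, matching y values: 5, 14 (2 points).
  x = 11: rhs = 9, matching y values: 3, 16 (2 points).
  x = 12: rhs = 2, matching y values: none (0 points).
  x = 13: rhs = 10, matching y values: none (0 points).
  x = 14: rhs = 1, matching y values: 1, 18 (2 points).
  x = 15: rhs = 0, matching y values: 0 (1 points).
  x = 16: rhs = 13, matching y values: none (0 points).
  x = 17: rhs = 8, matching y values: none (0 points).
  x = 18: rhs = 10, matching y values: none (0 points).
Total affine count: 15.
Full point count |E(F_19)| = 15 + 1 = 16.
Hasse bound: |16 − (19+1)| = |-4| = 4 ≤ 2√19 ≈ 8.7178 ✓.


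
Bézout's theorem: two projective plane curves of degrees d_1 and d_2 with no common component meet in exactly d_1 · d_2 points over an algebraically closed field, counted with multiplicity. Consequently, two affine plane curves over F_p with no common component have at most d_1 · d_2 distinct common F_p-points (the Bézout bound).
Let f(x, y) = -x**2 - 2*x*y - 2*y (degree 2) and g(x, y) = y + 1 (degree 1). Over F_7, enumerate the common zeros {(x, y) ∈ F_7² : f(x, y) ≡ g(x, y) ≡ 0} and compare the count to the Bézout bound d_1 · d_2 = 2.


Common zeros: ∅; count = 0; Bézout bound = 2.

deg(f) = 2, deg(g) = 1, so Bézout bound = 2.
Scan x ∈ F_7. For each x, list the y ∈ F_7 with f(x, y) ≡ 0 and those with g(x, y) ≡ 0 (mod 7); the common zeros in that column are the intersection.
  x = 0: f ≡ 0 at y ∈ {0}; g ≡ 0 at y ∈ {6}; common: ∅.
  x = 1: f ≡ 0 at y ∈ {5}; g ≡ 0 at y ∈ {6}; common: ∅.
  x = 2: f ≡ 0 at y ∈ {4}; g ≡ 0 at y ∈ {6}; common: ∅.
  x = 3: f ≡ 0 at y ∈ {5}; g ≡ 0 at y ∈ {6}; common: ∅.
  x = 4: f ≡ 0 at y ∈ {4}; g ≡ 0 at y ∈ {6}; common: ∅.
  x = 5: f ≡ 0 at y ∈ {2}; g ≡ 0 at y ∈ {6}; common: ∅.
  x = 6: f ≡ 0 at y ∈ ∅; g ≡ 0 at y ∈ {6}; common: ∅.
Collecting: common zeros = ∅, so the count is 0.
Comparison with the Bézout bound: 0 ≤ 2 = deg(f)·deg(g), as expected for curves with no common component (the affine F_7-count falls short of the bound because intersections may lie at infinity, over extension fields, or carry multiplicity).


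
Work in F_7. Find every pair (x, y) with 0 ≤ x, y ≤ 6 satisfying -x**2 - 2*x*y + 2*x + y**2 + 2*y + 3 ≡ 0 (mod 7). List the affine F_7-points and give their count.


Affine F_7-points: {(3, 0), (3, 4), (4, 3), (5, 4), (6, 0), (6, 3)}; count = 6.

For each of the 49 pairs (x, y) ∈ F_7², evaluate f(x, y) mod 7. Record the zeros.
  x = 0: [0↦3, 1↦6, 2↦4, 3↦4, 4↦6, 5↦3, 6↦2]  zeros at y ∈ ∅
  x = 1: [0↦4, 1↦5, 2↦1, 3↦6, 4↦6, 5↦1, 6↦5]  zeros at y ∈ ∅
  x = 2: [0↦3, 1↦2, 2↦3, 3↦6, 4↦4, 5↦4, 6↦6]  zeros at y ∈ ∅
  x = 3: [0↦0, 1↦4, 2↦3, 3↦4, 4↦0, 5↦5, 6↦5]  zeros at y ∈ {0, 4}
  x = 4: [0↦2, 1↦4, 2↦1, 3↦0, 4↦1, 5↦4, 6↦2]  zeros at y ∈ {3}
  x = 5: [0↦2, 1↦2, 2↦4, 3↦1, 4↦0, 5↦1, 6↦4]  zeros at y ∈ {4}
  x = 6: [0↦0, 1↦5, 2↦5, 3↦0, 4↦4, 5↦3, 6↦4]  zeros at y ∈ {0, 3}
Collecting zeros: affine points = {(3, 0), (3, 4), (4, 3), (5, 4), (6, 0), (6, 3)}.
Total count |C(F_7)_aff| = 6.


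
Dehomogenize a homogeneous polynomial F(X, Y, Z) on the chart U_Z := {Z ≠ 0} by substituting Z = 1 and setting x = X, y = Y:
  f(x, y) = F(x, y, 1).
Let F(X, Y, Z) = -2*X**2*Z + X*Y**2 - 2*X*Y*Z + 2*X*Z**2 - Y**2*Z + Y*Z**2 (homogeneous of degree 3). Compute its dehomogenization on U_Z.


f(x, y) = -2*x**2 + x*y**2 - 2*x*y + 2*x - y**2 + y

On U_Z we set Z = 1. Each monomial c·X^i·Y^j·Z^k in F becomes c·x^i·y^j·1^k = c·x^i·y^j.
Substituting Z = 1: F(X, Y, 1) = -2*x**2 + x*y**2 - 2*x*y + 2*x - y**2 + y.
Note: deg(f) ≤ deg(F) = 3; strict inequality happens when F is divisible by Z (lost terms).


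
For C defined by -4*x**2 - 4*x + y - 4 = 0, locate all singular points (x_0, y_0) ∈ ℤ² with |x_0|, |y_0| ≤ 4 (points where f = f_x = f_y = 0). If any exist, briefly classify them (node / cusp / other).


No singular points in the scanned grid; C is smooth there.

Compute partial derivatives:
  f_x = -8*x - 4.
  f_y = 1.
f_y = 1 is a nonzero constant, so f_y never vanishes: no point (x, y) can satisfy f = f_x = f_y = 0. In particular no (x, y) ∈ {−4, ..., 4}² is singular; the curve is smooth.


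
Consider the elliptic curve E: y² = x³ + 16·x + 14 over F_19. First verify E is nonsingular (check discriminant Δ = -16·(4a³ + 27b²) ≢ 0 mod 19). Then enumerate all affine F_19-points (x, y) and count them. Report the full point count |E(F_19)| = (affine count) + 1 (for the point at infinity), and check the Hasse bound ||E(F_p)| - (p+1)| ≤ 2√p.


Affine points = {(2, 4), (2, 15), (4, 3), (4, 16), (11, 1), (11, 18), (13, 5), (13, 14), (15, 0), (18, 4), (18, 15)}; affine count = 11; |E(F_19)| = 12.

Discriminant check: Δ ∝ 4a³ + 27b² = 4·16³ + 27·14² = 4·4096 + 27·196 ≡ 16 (mod 19). Nonzero ⇒ E is nonsingular.
For each x ∈ F_19, compute rhs = x³ + 16·x + 14 mod 19, then count y ∈ F_19 with y² ≡ rhs.
  x = 0: rhs = 14, matching y values: none (0 points).
  x = 1: rhs = 12, matching y values: none (0 points).
  x = 2: rhs = 16, matching y values: 4, 15 (2 points).
  x = 3: rhs = 13, matching y values: none (0 points).
  x = 4: rhs = 9, matching y values: 3, 16 (2 points).
  x = 5: rhs = 10, matching y values: none (0 points).
  x = 6: rhs = 3, matching y values: none (0 points).
  x = 7: rhs = 13, matching y values: none (0 points).
  x = 8: rhs = 8, matching y values: none (0 points).
  x = 9: rhs = 13, matching y values: none (0 points).
  x = 10: rhs = 15, matching y values: none (0 points).
  x = 11: rhs = 1, matching y values: 1, 18 (2 points).
  x = 12: rhs = 15, matching y values: none (0 points).
  x = 13: rhs = 6, matching y values: 5, 14 (2 points).
  x = 14: rhs = 18, matching y values: none (0 points).
  x = 15: rhs = 0, matching y values: 0 (1 points).
  x = 16: rhs = 15, matching y values: none (0 points).
  x = 17: rhs = 12, matching y values: none (0 points).
  x = 18: rhs = 16, matching y values: 4, 15 (2 points).
Total affine count: 11.
Full point count |E(F_19)| = 11 + 1 = 12.
Hasse bound: |12 − (19+1)| = |-8| = 8 ≤ 2√19 ≈ 8.7178 ✓.


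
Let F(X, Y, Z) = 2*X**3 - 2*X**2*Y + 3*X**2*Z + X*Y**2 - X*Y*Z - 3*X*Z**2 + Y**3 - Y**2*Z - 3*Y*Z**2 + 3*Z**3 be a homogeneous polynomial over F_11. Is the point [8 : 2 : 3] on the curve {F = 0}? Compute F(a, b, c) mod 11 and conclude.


F(8,2,3) ≡ 2 (mod 11); P is NOT on the curve.

Evaluate F(8, 2, 3) term-by-term (mod 11).
  2*X**3 ↦ 2·512·1·1 = 1024
  -2*X**2*Y ↦ -2·64·2·1 = -256
  3*X**2*Z ↦ 3·64·1·3 = 576
  X*Y**2 ↦ 1·8·4·1 = 32
  -X*Y*Z ↦ -1·8·2·3 = -48
  -3*X*Z**2 ↦ -3·8·1·9 = -216
  Y**3 ↦ 1·1·8·1 = 8
  -Y**2*Z ↦ -1·1·4·3 = -12
  -3*Y*Z**2 ↦ -3·1·2·9 = -54
  3*Z**3 ↦ 3·1·1·27 = 81
Sum: F(8, 2, 3) = (1024) + (-256) + (576) + (32) + (-48) + (-216) + (8) + (-12) + (-54) + (81) = 1135.
Reducing mod 11: 1135 ≡ 2 (mod 11).
Since F(a, b, c) ≡ 2 ≠ 0 (mod 11), P does NOT lie on the curve.


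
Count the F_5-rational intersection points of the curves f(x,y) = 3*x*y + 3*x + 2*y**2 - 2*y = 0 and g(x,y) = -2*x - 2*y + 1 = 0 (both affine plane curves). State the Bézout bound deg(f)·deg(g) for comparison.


Common zeros: ∅; count = 0; Bézout bound = 2.

deg(f) = 2, deg(g) = 1, so Bézout bound = 2.
Scan x ∈ F_5. For each x, list the y ∈ F_5 with f(x, y) ≡ 0 and those with g(x, y) ≡ 0 (mod 5); the common zeros in that column are the intersection.
  x = 0: f ≡ 0 at y ∈ {0, 1}; g ≡ 0 at y ∈ {3}; common: ∅.
  x = 1: f ≡ 0 at y ∈ ∅; g ≡ 0 at y ∈ {2}; common: ∅.
  x = 2: f ≡ 0 at y ∈ ∅; g ≡ 0 at y ∈ {1}; common: ∅.
  x = 3: f ≡ 0 at y ∈ ∅; g ≡ 0 at y ∈ {0}; common: ∅.
  x = 4: f ≡ 0 at y ∈ {2, 3}; g ≡ 0 at y ∈ {4}; common: ∅.
Collecting: common zeros = ∅, so the count is 0.
Comparison with the Bézout bound: 0 ≤ 2 = deg(f)·deg(g), as expected for curves with no common component (the affine F_5-count falls short of the bound because intersections may lie at infinity, over extension fields, or carry multiplicity).


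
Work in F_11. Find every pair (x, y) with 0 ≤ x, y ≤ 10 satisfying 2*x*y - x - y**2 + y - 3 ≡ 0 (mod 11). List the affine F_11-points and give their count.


Affine F_11-points: {(0, 6), (1, 6), (1, 8), (2, 6), (2, 10), (3, 1), (3, 6), (4, 3), (4, 6), (5, 5), (5, 6), (6, 6), (6, 7), (7, 6), (7, 9), (8, 0), (8, 6), (9, 2), (9, 6), (10, 4), (10, 6)}; count = 21.

For each of the 121 pairs (x, y) ∈ F_11², evaluate f(x, y) mod 11. Record the zeros.
  x = 0: [0↦8, 1↦8, 2↦6, 3↦2, 4↦7, 5↦10, 6↦0, 7↦10, 8↦7, 9↦2, 10↦6]  zeros at y ∈ {6}
  x = 1: [0↦7, 1↦9, 2↦9, 3↦7, 4↦3, 5↦8, 6↦0, 7↦1, 8↦0, 9↦8, 10↦3]  zeros at y ∈ {6, 8}
  x = 2: [0↦6, 1↦10, 2↦1, 3↦1, 4↦10, 5↦6, 6↦0, 7↦3, 8↦4, 9↦3, 10↦0]  zeros at y ∈ {6, 10}
  x = 3: [0↦5, 1↦0, 2↦4, 3↦6, 4↦6, 5↦4, 6↦0, 7↦5, 8↦8, 9↦9, 10↦8]  zeros at y ∈ {1, 6}
  x = 4: [0↦4, 1↦1, 2↦7, 3↦0, 4↦2, 5↦2, 6↦0, 7↦7, 8↦1, 9↦4, 10↦5]  zeros at y ∈ {3, 6}
  x = 5: [0↦3, 1↦2, 2↦10, 3↦5, 4↦9, 5↦0, 6↦0, 7↦9, 8↦5, 9↦10, 10↦2]  zeros at y ∈ {5, 6}
  x = 6: [0↦2, 1↦3, 2↦2, 3↦10, 4↦5, 5↦9, 6↦0, 7↦0, 8↦9, 9↦5, 10↦10]  zeros at y ∈ {6, 7}
  x = 7: [0↦1, 1↦4, 2↦5, 3↦4, 4↦1, 5↦7, 6↦0, 7↦2, 8↦2, 9↦0, 10↦7]  zeros at y ∈ {6, 9}
  x = 8: [0↦0, 1↦5, 2↦8, 3↦9, 4↦8, 5↦5, 6↦0, 7↦4, 8↦6, 9↦6, 10↦4]  zeros at y ∈ {0, 6}
  x = 9: [0↦10, 1↦6, 2↦0, 3↦3, 4↦4, 5↦3, 6↦0, 7↦6, 8↦10, 9↦1, 10↦1]  zeros at y ∈ {2, 6}
  x = 10: [0↦9, 1↦7, 2↦3, 3↦8, 4↦0, 5↦1, 6↦0, 7↦8, 8↦3, 9↦7, 10↦9]  zeros at y ∈ {4, 6}
Collecting zeros: affine points = {(0, 6), (1, 6), (1, 8), (2, 6), (2, 10), (3, 1), (3, 6), (4, 3), (4, 6), (5, 5), (5, 6), (6, 6), (6, 7), (7, 6), (7, 9), (8, 0), (8, 6), (9, 2), (9, 6), (10, 4), (10, 6)}.
Total count |C(F_11)_aff| = 21.


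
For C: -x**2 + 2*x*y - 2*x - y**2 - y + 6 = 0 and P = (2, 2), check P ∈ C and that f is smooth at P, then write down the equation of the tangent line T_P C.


Tangent line at P: -2*x - y + 6 = 0.

Step 1: f(2, 2) = 0, so P lies on C.
Step 2: partial derivatives
  f_x(x, y) = -2*x + 2*y - 2, f_y(x, y) = 2*x - 2*y - 1.
  f_x(P) = -2, f_y(P) = -1 (gradient nonzero, so P is smooth).
Step 3: tangent line at P: -2·(x − 2) + -1·(y − 2) = 0.
Expanding: -2*x - y + 6 = 0.


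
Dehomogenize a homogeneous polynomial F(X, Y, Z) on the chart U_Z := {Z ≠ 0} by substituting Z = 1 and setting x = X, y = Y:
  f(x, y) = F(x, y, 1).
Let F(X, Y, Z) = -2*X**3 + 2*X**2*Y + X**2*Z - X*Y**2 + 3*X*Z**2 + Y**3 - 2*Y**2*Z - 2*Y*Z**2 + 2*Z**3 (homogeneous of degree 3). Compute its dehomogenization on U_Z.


f(x, y) = -2*x**3 + 2*x**2*y + x**2 - x*y**2 + 3*x + y**3 - 2*y**2 - 2*y + 2

On U_Z we set Z = 1. Each monomial c·X^i·Y^j·Z^k in F becomes c·x^i·y^j·1^k = c·x^i·y^j.
Substituting Z = 1: F(X, Y, 1) = -2*x**3 + 2*x**2*y + x**2 - x*y**2 + 3*x + y**3 - 2*y**2 - 2*y + 2.
Note: deg(f) ≤ deg(F) = 3; strict inequality happens when F is divisible by Z (lost terms).


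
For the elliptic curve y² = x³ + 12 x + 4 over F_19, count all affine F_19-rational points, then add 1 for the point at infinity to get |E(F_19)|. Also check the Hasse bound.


Affine points = {(0, 2), (0, 17), (1, 6), (1, 13), (2, 6), (2, 13), (6, 8), (6, 11), (8, 2), (8, 17), (9, 9), (9, 10), (11, 2), (11, 17), (13, 1), (13, 18), (14, 3), (14, 16), (15, 5), (15, 14), (16, 6), (16, 13)}; affine count = 22; |E(F_19)| = 23.

Discriminant check: Δ ∝ 4a³ + 27b² = 4·12³ + 27·4² = 4·1728 + 27·16 ≡ 10 (mod 19). Nonzero ⇒ E is nonsingular.
For each x ∈ F_19, compute rhs = x³ + 12·x + 4 mod 19, then count y ∈ F_19 with y² ≡ rhs.
  x = 0: rhs = 4, matching y values: 2, 17 (2 points).
  x = 1: rhs = 17, matching y values: 6, 13 (2 points).
  x = 2: rhs = 17, matching y values: 6, 13 (2 points).
  x = 3: rhs = 10, matching y values: none (0 points).
  x = 4: rhs = 2, matching y values: none (0 points).
  x = 5: rhs = 18, matching y values: none (0 points).
  x = 6: rhs = 7, matching y values: 8, 11 (2 points).
  x = 7: rhs = 13, matching y values: none (0 points).
  x = 8: rhs = 4, matching y values: 2, 17 (2 points).
  x = 9: rhs = 5, matching y values: 9, 10 (2 points).
  x = 10: rhs = 3, matching y values: none (0 points).
  x = 11: rhs = 4, matching y values: 2, 17 (2 points).
  x = 12: rhs = 14, matching y values: none (0 points).
  x = 13: rhs = 1, matching y values: 1, 18 (2 points).
  x = 14: rhs = 9, matching y values: 3, 16 (2 points).
  x = 15: rhs = 6, matching y values: 5, 14 (2 points).
  x = 16: rhs = 17, matching y values: 6, 13 (2 points).
  x = 17: rhs = 10, matching y values: none (0 points).
  x = 18: rhs = 10, matching y values: none (0 points).
Total affine count: 22.
Full point count |E(F_19)| = 22 + 1 = 23.
Hasse bound: |23 − (19+1)| = |3| = 3 ≤ 2√19 ≈ 8.7178 ✓.


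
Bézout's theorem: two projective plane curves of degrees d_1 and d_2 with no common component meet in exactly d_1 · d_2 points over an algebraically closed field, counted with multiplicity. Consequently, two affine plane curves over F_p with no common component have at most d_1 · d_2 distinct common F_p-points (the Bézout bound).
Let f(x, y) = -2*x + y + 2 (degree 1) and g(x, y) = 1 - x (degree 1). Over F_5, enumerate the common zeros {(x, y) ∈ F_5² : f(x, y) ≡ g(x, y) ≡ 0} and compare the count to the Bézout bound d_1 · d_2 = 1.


Common zeros: {(1, 0)}; count = 1; Bézout bound = 1.

deg(f) = 1, deg(g) = 1, so Bézout bound = 1.
Scan x ∈ F_5. For each x, list the y ∈ F_5 with f(x, y) ≡ 0 and those with g(x, y) ≡ 0 (mod 5); the common zeros in that column are the intersection.
  x = 0: f ≡ 0 at y ∈ {3}; g ≡ 0 at y ∈ ∅; common: ∅.
  x = 1: f ≡ 0 at y ∈ {0}; g ≡ 0 at y ∈ {0, 1, 2, 3, 4}; common: {0}.
  x = 2: f ≡ 0 at y ∈ {2}; g ≡ 0 at y ∈ ∅; common: ∅.
  x = 3: f ≡ 0 at y ∈ {4}; g ≡ 0 at y ∈ ∅; common: ∅.
  x = 4: f ≡ 0 at y ∈ {1}; g ≡ 0 at y ∈ ∅; common: ∅.
Collecting: common zeros = {(1, 0)}, so the count is 1.
Comparison with the Bézout bound: 1 ≤ 1 = deg(f)·deg(g), as expected for curves with no common component (the bound is attained).


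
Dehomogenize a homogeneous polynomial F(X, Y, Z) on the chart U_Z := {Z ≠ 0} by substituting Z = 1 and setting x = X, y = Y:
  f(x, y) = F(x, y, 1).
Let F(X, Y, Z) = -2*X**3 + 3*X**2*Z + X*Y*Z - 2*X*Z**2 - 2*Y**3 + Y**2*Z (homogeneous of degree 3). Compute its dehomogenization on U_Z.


f(x, y) = -2*x**3 + 3*x**2 + x*y - 2*x - 2*y**3 + y**2

On U_Z we set Z = 1. Each monomial c·X^i·Y^j·Z^k in F becomes c·x^i·y^j·1^k = c·x^i·y^j.
Substituting Z = 1: F(X, Y, 1) = -2*x**3 + 3*x**2 + x*y - 2*x - 2*y**3 + y**2.
Note: deg(f) ≤ deg(F) = 3; strict inequality happens when F is divisible by Z (lost terms).


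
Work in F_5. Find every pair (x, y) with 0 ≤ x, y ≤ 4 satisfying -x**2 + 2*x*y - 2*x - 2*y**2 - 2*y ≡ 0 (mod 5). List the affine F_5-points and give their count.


Affine F_5-points: {(0, 0), (0, 4), (1, 1), (1, 4), (2, 3), (3, 0), (3, 2), (4, 1), (4, 2)}; count = 9.

For each of the 25 pairs (x, y) ∈ F_5², evaluate f(x, y) mod 5. Record the zeros.
  x = 0: [0↦0, 1↦1, 2↦3, 3↦1, 4↦0]  zeros at y ∈ {0, 4}
  x = 1: [0↦2, 1↦0, 2↦4, 3↦4, 4↦0]  zeros at y ∈ {1, 4}
  x = 2: [0↦2, 1↦2, 2↦3, 3↦0, 4↦3]  zeros at y ∈ {3}
  x = 3: [0↦0, 1↦2, 2↦0, 3↦4, 4↦4]  zeros at y ∈ {0, 2}
  x = 4: [0↦1, 1↦0, 2↦0, 3↦1, 4↦3]  zeros at y ∈ {1, 2}
Collecting zeros: affine points = {(0, 0), (0, 4), (1, 1), (1, 4), (2, 3), (3, 0), (3, 2), (4, 1), (4, 2)}.
Total count |C(F_5)_aff| = 9.


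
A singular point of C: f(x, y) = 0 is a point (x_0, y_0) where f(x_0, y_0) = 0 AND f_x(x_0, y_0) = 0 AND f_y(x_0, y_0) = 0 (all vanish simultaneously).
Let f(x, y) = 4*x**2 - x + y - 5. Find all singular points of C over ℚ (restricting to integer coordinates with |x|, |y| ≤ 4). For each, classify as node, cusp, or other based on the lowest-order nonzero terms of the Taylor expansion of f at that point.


No singular points in the scanned grid; C is smooth there.

Compute partial derivatives:
  f_x = 8*x - 1.
  f_y = 1.
f_y = 1 is a nonzero constant, so f_y never vanishes: no point (x, y) can satisfy f = f_x = f_y = 0. In particular no (x, y) ∈ {−4, ..., 4}² is singular; the curve is smooth.


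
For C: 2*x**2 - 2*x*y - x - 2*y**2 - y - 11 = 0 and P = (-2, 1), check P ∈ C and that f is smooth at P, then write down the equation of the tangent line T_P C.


Tangent line at P: -11*x - y - 21 = 0.

Step 1: f(-2, 1) = 0, so P lies on C.
Step 2: partial derivatives
  f_x(x, y) = 4*x - 2*y - 1, f_y(x, y) = -2*x - 4*y - 1.
  f_x(P) = -11, f_y(P) = -1 (gradient nonzero, so P is smooth).
Step 3: tangent line at P: -11·(x − -2) + -1·(y − 1) = 0.
Expanding: -11*x - y - 21 = 0.


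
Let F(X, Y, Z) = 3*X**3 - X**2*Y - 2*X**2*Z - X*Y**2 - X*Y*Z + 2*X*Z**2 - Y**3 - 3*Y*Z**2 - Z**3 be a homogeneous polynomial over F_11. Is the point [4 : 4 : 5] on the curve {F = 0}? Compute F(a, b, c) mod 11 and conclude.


F(4,4,5) ≡ 8 (mod 11); P is NOT on the curve.

Evaluate F(4, 4, 5) term-by-term (mod 11).
  3*X**3 ↦ 3·64·1·1 = 192
  -X**2*Y ↦ -1·16·4·1 = -64
  -2*X**2*Z ↦ -2·16·1·5 = -160
  -X*Y**2 ↦ -1·4·16·1 = -64
  -X*Y*Z ↦ -1·4·4·5 = -80
  2*X*Z**2 ↦ 2·4·1·25 = 200
  -Y**3 ↦ -1·1·64·1 = -64
  -3*Y*Z**2 ↦ -3·1·4·25 = -300
  -Z**3 ↦ -1·1·1·125 = -125
Sum: F(4, 4, 5) = (192) + (-64) + (-160) + (-64) + (-80) + (200) + (-64) + (-300) + (-125) = -465.
Reducing mod 11: -465 ≡ 8 (mod 11).
Since F(a, b, c) ≡ 8 ≠ 0 (mod 11), P does NOT lie on the curve.


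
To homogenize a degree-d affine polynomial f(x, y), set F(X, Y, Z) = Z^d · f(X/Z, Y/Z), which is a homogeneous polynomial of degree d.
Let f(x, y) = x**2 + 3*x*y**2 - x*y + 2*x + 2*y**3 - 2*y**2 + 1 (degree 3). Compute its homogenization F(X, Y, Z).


F(X, Y, Z) = X**2*Z + 3*X*Y**2 - X*Y*Z + 2*X*Z**2 + 2*Y**3 - 2*Y**2*Z + Z**3

deg(f) = 3.
Substitute x = X/Z, y = Y/Z into f, then multiply by Z^3.
  monomial 1·x^2·y^0 ↦ 1·X^2·Y^0·Z^1.
  monomial 3·x^1·y^2 ↦ 3·X^1·Y^2·Z^0.
  monomial -1·x^1·y^1 ↦ -1·X^1·Y^1·Z^1.
  monomial 2·x^1·y^0 ↦ 2·X^1·Y^0·Z^2.
  monomial 2·x^0·y^3 ↦ 2·X^0·Y^3·Z^0.
  monomial -2·x^0·y^2 ↦ -2·X^0·Y^2·Z^1.
  monomial 1·x^0·y^0 ↦ 1·X^0·Y^0·Z^3.
Collecting: F(X, Y, Z) = X**2*Z + 3*X*Y**2 - X*Y*Z + 2*X*Z**2 + 2*Y**3 - 2*Y**2*Z + Z**3.


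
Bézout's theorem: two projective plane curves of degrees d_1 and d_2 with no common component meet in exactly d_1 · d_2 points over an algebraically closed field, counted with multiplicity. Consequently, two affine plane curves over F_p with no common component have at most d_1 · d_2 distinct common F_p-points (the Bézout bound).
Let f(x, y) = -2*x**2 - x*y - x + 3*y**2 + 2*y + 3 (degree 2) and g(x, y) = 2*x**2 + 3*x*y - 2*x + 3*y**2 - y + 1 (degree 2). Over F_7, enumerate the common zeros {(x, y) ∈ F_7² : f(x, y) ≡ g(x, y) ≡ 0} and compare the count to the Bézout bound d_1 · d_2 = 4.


Common zeros: ∅; count = 0; Bézout bound = 4.

deg(f) = 2, deg(g) = 2, so Bézout bound = 4.
Scan x ∈ F_7. For each x, list the y ∈ F_7 with f(x, y) ≡ 0 and those with g(x, y) ≡ 0 (mod 7); the common zeros in that column are the intersection.
  x = 0: f ≡ 0 at y ∈ ∅; g ≡ 0 at y ∈ ∅; common: ∅.
  x = 1: f ≡ 0 at y ∈ {0, 2}; g ≡ 0 at y ∈ ∅; common: ∅.
  x = 2: f ≡ 0 at y ∈ {0}; g ≡ 0 at y ∈ {5}; common: ∅.
  x = 3: f ≡ 0 at y ∈ {6}; g ≡ 0 at y ∈ ∅; common: ∅.
  x = 4: f ≡ 0 at y ∈ {4, 6}; g ≡ 0 at y ∈ ∅; common: ∅.
  x = 5: f ≡ 0 at y ∈ ∅; g ≡ 0 at y ∈ ∅; common: ∅.
  x = 6: f ≡ 0 at y ∈ ∅; g ≡ 0 at y ∈ ∅; common: ∅.
Collecting: common zeros = ∅, so the count is 0.
Comparison with the Bézout bound: 0 ≤ 4 = deg(f)·deg(g), as expected for curves with no common component (the affine F_7-count falls short of the bound because intersections may lie at infinity, over extension fields, or carry multiplicity).


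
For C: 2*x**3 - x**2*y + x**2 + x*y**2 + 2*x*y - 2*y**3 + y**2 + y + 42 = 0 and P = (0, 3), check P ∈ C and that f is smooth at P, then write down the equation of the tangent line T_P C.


Tangent line at P: 15*x - 47*y + 141 = 0.

Step 1: f(0, 3) = 0, so P lies on C.
Step 2: partial derivatives
  f_x(x, y) = 6*x**2 - 2*x*y + 2*x + y**2 + 2*y, f_y(x, y) = -x**2 + 2*x*y + 2*x - 6*y**2 + 2*y + 1.
  f_x(P) = 15, f_y(P) = -47 (gradient nonzero, so P is smooth).
Step 3: tangent line at P: 15·(x − 0) + -47·(y − 3) = 0.
Expanding: 15*x - 47*y + 141 = 0.


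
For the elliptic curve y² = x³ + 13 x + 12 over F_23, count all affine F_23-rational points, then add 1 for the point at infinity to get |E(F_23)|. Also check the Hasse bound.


Affine points = {(0, 9), (0, 14), (1, 7), (1, 16), (2, 0), (3, 3), (3, 20), (4, 6), (4, 17), (5, 8), (5, 15), (7, 3), (7, 20), (13, 3), (13, 20), (18, 11), (18, 12), (21, 1), (21, 22)}; affine count = 19; |E(F_23)| = 20.

Discriminant check: Δ ∝ 4a³ + 27b² = 4·13³ + 27·12² = 4·2197 + 27·144 ≡ 3 (mod 23). Nonzero ⇒ E is nonsingular.
For each x ∈ F_23, compute rhs = x³ + 13·x + 12 mod 23, then count y ∈ F_23 with y² ≡ rhs.
  x = 0: rhs = 12, matching y values: 9, 14 (2 points).
  x = 1: rhs = 3, matching y values: 7, 16 (2 points).
  x = 2: rhs = 0, matching y values: 0 (1 points).
  x = 3: rhs = 9, matching y values: 3, 20 (2 points).
  x = 4: rhs = 13, matching y values: 6, 17 (2 points).
  x = 5: rhs = 18, matching y values: 8, 15 (2 points).
  x = 6: rhs = 7, matching y values: none (0 points).
  x = 7: rhs = 9, matching y values: 3, 20 (2 points).
  x = 8: rhs = 7, matching y values: none (0 points).
  x = 9: rhs = 7, matching y values: none (0 points).
  x = 10: rhs = 15, matching y values: none (0 points).
  x = 11: rhs = 14, matching y values: none (0 points).
  x = 12: rhs = 10, matching y values: none (0 points).
  x = 13: rhs = 9, matching y values: 3, 20 (2 points).
  x = 14: rhs = 17, matching y values: none (0 points).
  x = 15: rhs = 17, matching y values: none (0 points).
  x = 16: rhs = 15, matching y values: none (0 points).
  x = 17: rhs = 17, matching y values: none (0 points).
  x = 18: rhs = 6, matching y values: 11, 12 (2 points).
  x = 19: rhs = 11, matching y values: none (0 points).
  x = 20: rhs = 15, matching y values: none (0 points).
  x = 21: rhs = 1, matching y values: 1, 22 (2 points).
  x = 22: rhs = 21, matching y values: none (0 points).
Total affine count: 19.
Full point count |E(F_23)| = 19 + 1 = 20.
Hasse bound: |20 − (23+1)| = |-4| = 4 ≤ 2√23 ≈ 9.5917 ✓.


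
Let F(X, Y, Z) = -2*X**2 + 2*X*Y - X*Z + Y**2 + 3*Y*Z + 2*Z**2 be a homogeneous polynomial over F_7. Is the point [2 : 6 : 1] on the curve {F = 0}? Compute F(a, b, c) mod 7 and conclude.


F(2,6,1) ≡ 0 (mod 7); P is on the curve.

Evaluate F(2, 6, 1) term-by-term (mod 7).
  -2*X**2 ↦ -2·4·1·1 = -8
  2*X*Y ↦ 2·2·6·1 = 24
  -X*Z ↦ -1·2·1·1 = -2
  Y**2 ↦ 1·1·36·1 = 36
  3*Y*Z ↦ 3·1·6·1 = 18
  2*Z**2 ↦ 2·1·1·1 = 2
Sum: F(2, 6, 1) = (-8) + (24) + (-2) + (36) + (18) + (2) = 70.
Reducing mod 7: 70 ≡ 0 (mod 7).
Since F(a, b, c) ≡ 0 (mod 7), P lies on the curve.


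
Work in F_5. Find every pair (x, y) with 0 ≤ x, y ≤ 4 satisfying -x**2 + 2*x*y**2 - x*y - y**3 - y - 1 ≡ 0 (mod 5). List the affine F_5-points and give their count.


Affine F_5-points: {(2, 0), (2, 1), (2, 3), (3, 0), (3, 3), (4, 1)}; count = 6.

For each of the 25 pairs (x, y) ∈ F_5², evaluate f(x, y) mod 5. Record the zeros.
  x = 0: [0↦4, 1↦2, 2↦4, 3↦4, 4↦1]  zeros at y ∈ ∅
  x = 1: [0↦3, 1↦2, 2↦4, 3↦3, 4↦3]  zeros at y ∈ ∅
  x = 2: [0↦0, 1↦0, 2↦2, 3↦0, 4↦3]  zeros at y ∈ {0, 1, 3}
  x = 3: [0↦0, 1↦1, 2↦3, 3↦0, 4↦1]  zeros at y ∈ {0, 3}
  x = 4: [0↦3, 1↦0, 2↦2, 3↦3, 4↦2]  zeros at y ∈ {1}
Collecting zeros: affine points = {(2, 0), (2, 1), (2, 3), (3, 0), (3, 3), (4, 1)}.
Total count |C(F_5)_aff| = 6.


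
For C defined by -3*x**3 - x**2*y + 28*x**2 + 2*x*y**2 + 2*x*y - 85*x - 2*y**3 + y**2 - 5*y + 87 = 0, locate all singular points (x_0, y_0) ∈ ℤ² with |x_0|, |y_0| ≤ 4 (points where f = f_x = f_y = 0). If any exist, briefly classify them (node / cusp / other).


Singular points: {(3, 1)}; classification: cusp.

Compute partial derivatives:
  f_x = -9*x**2 - 2*x*y + 56*x + 2*y**2 + 2*y - 85.
  f_y = -x**2 + 4*x*y + 2*x - 6*y**2 + 2*y - 5.
Scan x_0 ∈ {−4, ..., 4}. For each x_0, f_y(x_0, y) is a polynomial in y; find its integer roots y ∈ {−4, ..., 4}, then test f_x and f at those candidates.
  x = -4: f_y(-4, y) = -6*y**2 - 14*y - 29; no integer root y with |y| ≤ 4.
  x = -3: f_y(-3, y) = -6*y**2 - 10*y - 20; no integer root y with |y| ≤ 4.
  x = -2: f_y(-2, y) = -6*y**2 - 6*y - 13; no integer root y with |y| ≤ 4.
  x = -1: f_y(-1, y) = -6*y**2 - 2*y - 8; no integer root y with |y| ≤ 4.
  x = 0: f_y(0, y) = -6*y**2 + 2*y - 5; no integer root y with |y| ≤ 4.
  x = 1: f_y(1, y) = -6*y**2 + 6*y - 4; no integer root y with |y| ≤ 4.
  x = 2: f_y(2, y) = -6*y**2 + 10*y - 5; no integer root y with |y| ≤ 4.
  x = 3: f_y(3, y) = -6*y**2 + 14*y - 8; vanishes at y ∈ {1}. (3, 1): f_x = 0, f = 0 — SINGULAR.
  x = 4: f_y(4, y) = -6*y**2 + 18*y - 13; no integer root y with |y| ≤ 4.
Only singular point on the grid: (3, 1).
Classify: substitute x = 3 + u, y = 1 + v and expand: f = -3*u**3 - u**2*v + 2*u*v**2 - 2*v**3 + v**2.
No constant or linear terms (consistent with a singular point). Quadratic part: v**2. Cubic part: -3*u**3 - u**2*v + 2*u*v**2 - 2*v**3.
The quadratic part v**2 is a perfect square, so there is a single (double) tangent line v = 0, i.e. y = 1. Restricting the cubic part to that line (v = 0) leaves -3*u**3 ≠ 0, so f is not divisible by v and the branch is v² ≈ 3*u**3 to lowest order — this is a cusp.
Classification: cusp.


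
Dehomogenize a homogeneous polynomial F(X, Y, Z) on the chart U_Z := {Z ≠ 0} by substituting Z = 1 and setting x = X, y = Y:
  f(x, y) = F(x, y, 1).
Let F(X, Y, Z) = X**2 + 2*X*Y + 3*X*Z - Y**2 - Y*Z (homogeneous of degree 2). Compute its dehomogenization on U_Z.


f(x, y) = x**2 + 2*x*y + 3*x - y**2 - y

On U_Z we set Z = 1. Each monomial c·X^i·Y^j·Z^k in F becomes c·x^i·y^j·1^k = c·x^i·y^j.
Substituting Z = 1: F(X, Y, 1) = x**2 + 2*x*y + 3*x - y**2 - y.
Note: deg(f) ≤ deg(F) = 2; strict inequality happens when F is divisible by Z (lost terms).


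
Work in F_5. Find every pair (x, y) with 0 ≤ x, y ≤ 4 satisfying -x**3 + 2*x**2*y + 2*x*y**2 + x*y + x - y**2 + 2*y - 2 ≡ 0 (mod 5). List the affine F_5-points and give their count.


Affine F_5-points: {(0, 3), (0, 4), (2, 3), (3, 2), (4, 3)}; count = 5.

For each of the 25 pairs (x, y) ∈ F_5², evaluate f(x, y) mod 5. Record the zeros.
  x = 0: [0↦3, 1↦4, 2↦3, 3↦0, 4↦0]  zeros at y ∈ {3, 4}
  x = 1: [0↦3, 1↦4, 2↦2, 3↦2, 4↦4]  zeros at y ∈ ∅
  x = 2: [0↦2, 1↦2, 2↦3, 3↦0, 4↦3]  zeros at y ∈ {3}
  x = 3: [0↦4, 1↦2, 2↦0, 3↦3, 4↦1]  zeros at y ∈ {2}
  x = 4: [0↦3, 1↦3, 2↦2, 3↦0, 4↦2]  zeros at y ∈ {3}
Collecting zeros: affine points = {(0, 3), (0, 4), (2, 3), (3, 2), (4, 3)}.
Total count |C(F_5)_aff| = 5.


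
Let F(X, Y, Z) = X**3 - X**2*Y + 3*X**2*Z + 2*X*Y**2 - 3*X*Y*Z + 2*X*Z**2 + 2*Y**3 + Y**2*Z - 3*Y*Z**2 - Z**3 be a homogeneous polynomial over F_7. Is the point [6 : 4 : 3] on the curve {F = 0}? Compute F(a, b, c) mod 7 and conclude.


F(6,4,3) ≡ 3 (mod 7); P is NOT on the curve.

Evaluate F(6, 4, 3) term-by-term (mod 7).
  X**3 ↦ 1·216·1·1 = 216
  -X**2*Y ↦ -1·36·4·1 = -144
  3*X**2*Z ↦ 3·36·1·3 = 324
  2*X*Y**2 ↦ 2·6·16·1 = 192
  -3*X*Y*Z ↦ -3·6·4·3 = -216
  2*X*Z**2 ↦ 2·6·1·9 = 108
  2*Y**3 ↦ 2·1·64·1 = 128
  Y**2*Z ↦ 1·1·16·3 = 48
  -3*Y*Z**2 ↦ -3·1·4·9 = -108
  -Z**3 ↦ -1·1·1·27 = -27
Sum: F(6, 4, 3) = (216) + (-144) + (324) + (192) + (-216) + (108) + (128) + (48) + (-108) + (-27) = 521.
Reducing mod 7: 521 ≡ 3 (mod 7).
Since F(a, b, c) ≡ 3 ≠ 0 (mod 7), P does NOT lie on the curve.


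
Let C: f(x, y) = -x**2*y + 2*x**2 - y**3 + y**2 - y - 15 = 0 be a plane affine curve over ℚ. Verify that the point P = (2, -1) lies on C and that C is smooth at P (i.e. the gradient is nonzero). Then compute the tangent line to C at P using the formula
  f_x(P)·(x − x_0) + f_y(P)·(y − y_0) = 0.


Tangent line at P: 12*x - 10*y - 34 = 0.

Step 1: f(2, -1) = 0, so P lies on C.
Step 2: partial derivatives
  f_x(x, y) = -2*x*y + 4*x, f_y(x, y) = -x**2 - 3*y**2 + 2*y - 1.
  f_x(P) = 12, f_y(P) = -10 (gradient nonzero, so P is smooth).
Step 3: tangent line at P: 12·(x − 2) + -10·(y − -1) = 0.
Expanding: 12*x - 10*y - 34 = 0.


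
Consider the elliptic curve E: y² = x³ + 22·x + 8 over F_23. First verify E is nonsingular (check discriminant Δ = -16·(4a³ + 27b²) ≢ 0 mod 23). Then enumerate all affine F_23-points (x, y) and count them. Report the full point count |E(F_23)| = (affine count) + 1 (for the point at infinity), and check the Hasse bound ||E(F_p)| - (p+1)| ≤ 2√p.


Affine points = {(0, 10), (0, 13), (1, 10), (1, 13), (3, 3), (3, 20), (5, 6), (5, 17), (8, 11), (8, 12), (10, 3), (10, 20), (14, 1), (14, 22), (18, 7), (18, 16), (21, 5), (21, 18), (22, 10), (22, 13)}; affine count = 20; |E(F_23)| = 21.

Discriminant check: Δ ∝ 4a³ + 27b² = 4·22³ + 27·8² = 4·10648 + 27·64 ≡ 22 (mod 23). Nonzero ⇒ E is nonsingular.
For each x ∈ F_23, compute rhs = x³ + 22·x + 8 mod 23, then count y ∈ F_23 with y² ≡ rhs.
  x = 0: rhs = 8, matching y values: 10, 13 (2 points).
  x = 1: rhs = 8, matching y values: 10, 13 (2 points).
  x = 2: rhs = 14, matching y values: none (0 points).
  x = 3: rhs = 9, matching y values: 3, 20 (2 points).
  x = 4: rhs = 22, matching y values: none (0 points).
  x = 5: rhs = 13, matching y values: 6, 17 (2 points).
  x = 6: rhs = 11, matching y values: none (0 points).
  x = 7: rhs = 22, matching y values: none (0 points).
  x = 8: rhs = 6, matching y values: 11, 12 (2 points).
  x = 9: rhs = 15, matching y values: none (0 points).
  x = 10: rhs = 9, matching y values: 3, 20 (2 points).
  x = 11: rhs = 17, matching y values: none (0 points).
  x = 12: rhs = 22, matching y values: none (0 points).
  x = 13: rhs = 7, matching y values: none (0 points).
  x = 14: rhs = 1, matching y values: 1, 22 (2 points).
  x = 15: rhs = 10, matching y values: none (0 points).
  x = 16: rhs = 17, matching y values: none (0 points).
  x = 17: rhs = 5, matching y values: none (0 points).
  x = 18: rhs = 3, matching y values: 7, 16 (2 points).
  x = 19: rhs = 17, matching y values: none (0 points).
  x = 20: rhs = 7, matching y values: none (0 points).
  x = 21: rhs = 2, matching y values: 5, 18 (2 points).
  x = 22: rhs = 8, matching y values: 10, 13 (2 points).
Total affine count: 20.
Full point count |E(F_23)| = 20 + 1 = 21.
Hasse bound: |21 − (23+1)| = |-3| = 3 ≤ 2√23 ≈ 9.5917 ✓.


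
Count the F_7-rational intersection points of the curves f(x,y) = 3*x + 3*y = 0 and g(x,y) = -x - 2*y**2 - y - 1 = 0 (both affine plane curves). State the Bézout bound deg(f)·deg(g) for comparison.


Common zeros: ∅; count = 0; Bézout bound = 2.

deg(f) = 1, deg(g) = 2, so Bézout bound = 2.
Scan x ∈ F_7. For each x, list the y ∈ F_7 with f(x, y) ≡ 0 and those with g(x, y) ≡ 0 (mod 7); the common zeros in that column are the intersection.
  x = 0: f ≡ 0 at y ∈ {0}; g ≡ 0 at y ∈ {5}; common: ∅.
  x = 1: f ≡ 0 at y ∈ {6}; g ≡ 0 at y ∈ ∅; common: ∅.
  x = 2: f ≡ 0 at y ∈ {5}; g ≡ 0 at y ∈ ∅; common: ∅.
  x = 3: f ≡ 0 at y ∈ {4}; g ≡ 0 at y ∈ {1, 2}; common: ∅.
  x = 4: f ≡ 0 at y ∈ {3}; g ≡ 0 at y ∈ ∅; common: ∅.
  x = 5: f ≡ 0 at y ∈ {2}; g ≡ 0 at y ∈ {4, 6}; common: ∅.
  x = 6: f ≡ 0 at y ∈ {1}; g ≡ 0 at y ∈ {0, 3}; common: ∅.
Collecting: common zeros = ∅, so the count is 0.
Comparison with the Bézout bound: 0 ≤ 2 = deg(f)·deg(g), as expected for curves with no common component (the affine F_7-count falls short of the bound because intersections may lie at infinity, over extension fields, or carry multiplicity).


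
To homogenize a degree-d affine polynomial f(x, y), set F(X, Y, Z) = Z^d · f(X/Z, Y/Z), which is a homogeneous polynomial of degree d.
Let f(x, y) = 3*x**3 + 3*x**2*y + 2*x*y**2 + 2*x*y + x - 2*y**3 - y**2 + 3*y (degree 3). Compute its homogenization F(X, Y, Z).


F(X, Y, Z) = 3*X**3 + 3*X**2*Y + 2*X*Y**2 + 2*X*Y*Z + X*Z**2 - 2*Y**3 - Y**2*Z + 3*Y*Z**2

deg(f) = 3.
Substitute x = X/Z, y = Y/Z into f, then multiply by Z^3.
  monomial 3·x^3·y^0 ↦ 3·X^3·Y^0·Z^0.
  monomial 3·x^2·y^1 ↦ 3·X^2·Y^1·Z^0.
  monomial 2·x^1·y^2 ↦ 2·X^1·Y^2·Z^0.
  monomial 2·x^1·y^1 ↦ 2·X^1·Y^1·Z^1.
  monomial 1·x^1·y^0 ↦ 1·X^1·Y^0·Z^2.
  monomial -2·x^0·y^3 ↦ -2·X^0·Y^3·Z^0.
  monomial -1·x^0·y^2 ↦ -1·X^0·Y^2·Z^1.
  monomial 3·x^0·y^1 ↦ 3·X^0·Y^1·Z^2.
Collecting: F(X, Y, Z) = 3*X**3 + 3*X**2*Y + 2*X*Y**2 + 2*X*Y*Z + X*Z**2 - 2*Y**3 - Y**2*Z + 3*Y*Z**2.


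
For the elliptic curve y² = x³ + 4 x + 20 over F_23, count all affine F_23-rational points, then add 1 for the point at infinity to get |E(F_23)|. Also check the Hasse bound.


Affine points = {(1, 5), (1, 18), (2, 6), (2, 17), (3, 6), (3, 17), (4, 10), (4, 13), (5, 2), (5, 21), (7, 0), (8, 9), (8, 14), (9, 7), (9, 16), (10, 5), (10, 18), (12, 5), (12, 18), (18, 6), (18, 17), (19, 3), (19, 20), (20, 2), (20, 21), (21, 2), (21, 21)}; affine count = 27; |E(F_23)| = 28.

Discriminant check: Δ ∝ 4a³ + 27b² = 4·4³ + 27·20² = 4·64 + 27·400 ≡ 16 (mod 23). Nonzero ⇒ E is nonsingular.
For each x ∈ F_23, compute rhs = x³ + 4·x + 20 mod 23, then count y ∈ F_23 with y² ≡ rhs.
  x = 0: rhs = 20, matching y values: none (0 points).
  x = 1: rhs = 2, matching y values: 5, 18 (2 points).
  x = 2: rhs = 13, matching y values: 6, 17 (2 points).
  x = 3: rhs = 13, matching y values: 6, 17 (2 points).
  x = 4: rhs = 8, matching y values: 10, 13 (2 points).
  x = 5: rhs = 4, matching y values: 2, 21 (2 points).
  x = 6: rhs = 7, matching y values: none (0 points).
  x = 7: rhs = 0, matching y values: 0 (1 points).
  x = 8: rhs = 12, matching y values: 9, 14 (2 points).
  x = 9: rhs = 3, matching y values: 7, 16 (2 points).
  x = 10: rhs = 2, matching y values: 5, 18 (2 points).
  x = 11: rhs = 15, matching y values: none (0 points).
  x = 12: rhs = 2, matching y values: 5, 18 (2 points).
  x = 13: rhs = 15, matching y values: none (0 points).
  x = 14: rhs = 14, matching y values: none (0 points).
  x = 15: rhs = 5, matching y values: none (0 points).
  x = 16: rhs = 17, matching y values: none (0 points).
  x = 17: rhs = 10, matching y values: none (0 points).
  x = 18: rhs = 13, matching y values: 6, 17 (2 points).
  x = 19: rhs = 9, matching y values: 3, 20 (2 points).
  x = 20: rhs = 4, matching y values: 2, 21 (2 points).
  x = 21: rhs = 4, matching y values: 2, 21 (2 points).
  x = 22: rhs = 15, matching y values: none (0 points).
Total affine count: 27.
Full point count |E(F_23)| = 27 + 1 = 28.
Hasse bound: |28 − (23+1)| = |4| = 4 ≤ 2√23 ≈ 9.5917 ✓.


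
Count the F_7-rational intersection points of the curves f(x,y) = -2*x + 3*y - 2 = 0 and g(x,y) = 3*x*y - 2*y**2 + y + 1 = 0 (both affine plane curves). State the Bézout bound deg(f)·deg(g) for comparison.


Common zeros: {(0, 3), (2, 2)}; count = 2; Bézout bound = 2.

deg(f) = 1, deg(g) = 2, so Bézout bound = 2.
Scan x ∈ F_7. For each x, list the y ∈ F_7 with f(x, y) ≡ 0 and those with g(x, y) ≡ 0 (mod 7); the common zeros in that column are the intersection.
  x = 0: f ≡ 0 at y ∈ {3}; g ≡ 0 at y ∈ {1, 3}; common: {3}.
  x = 1: f ≡ 0 at y ∈ {6}; g ≡ 0 at y ∈ ∅; common: ∅.
  x = 2: f ≡ 0 at y ∈ {2}; g ≡ 0 at y ∈ {2, 5}; common: {2}.
  x = 3: f ≡ 0 at y ∈ {5}; g ≡ 0 at y ∈ ∅; common: ∅.
  x = 4: f ≡ 0 at y ∈ {1}; g ≡ 0 at y ∈ {4, 6}; common: ∅.
  x = 5: f ≡ 0 at y ∈ {4}; g ≡ 0 at y ∈ ∅; common: ∅.
  x = 6: f ≡ 0 at y ∈ {0}; g ≡ 0 at y ∈ ∅; common: ∅.
Collecting: common zeros = {(0, 3), (2, 2)}, so the count is 2.
Comparison with the Bézout bound: 2 ≤ 2 = deg(f)·deg(g), as expected for curves with no common component (the bound is attained).


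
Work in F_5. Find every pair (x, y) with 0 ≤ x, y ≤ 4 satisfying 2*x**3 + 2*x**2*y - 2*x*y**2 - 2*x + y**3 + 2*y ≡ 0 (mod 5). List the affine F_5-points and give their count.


Affine F_5-points: {(0, 0), (1, 0), (4, 0)}; count = 3.

For each of the 25 pairs (x, y) ∈ F_5², evaluate f(x, y) mod 5. Record the zeros.
  x = 0: [0↦0, 1↦3, 2↦2, 3↦3, 4↦2]  zeros at y ∈ {0}
  x = 1: [0↦0, 1↦3, 2↦3, 3↦1, 4↦3]  zeros at y ∈ {0}
  x = 2: [0↦2, 1↦4, 2↦4, 3↦3, 4↦2]  zeros at y ∈ ∅
  x = 3: [0↦3, 1↦3, 2↦2, 3↦1, 4↦1]  zeros at y ∈ ∅
  x = 4: [0↦0, 1↦2, 2↦4, 3↦2, 4↦2]  zeros at y ∈ {0}
Collecting zeros: affine points = {(0, 0), (1, 0), (4, 0)}.
Total count |C(F_5)_aff| = 3.


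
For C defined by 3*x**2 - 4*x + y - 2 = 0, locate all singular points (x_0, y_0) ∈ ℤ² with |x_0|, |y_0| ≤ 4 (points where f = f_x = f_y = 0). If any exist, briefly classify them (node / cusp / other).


No singular points in the scanned grid; C is smooth there.

Compute partial derivatives:
  f_x = 6*x - 4.
  f_y = 1.
f_y = 1 is a nonzero constant, so f_y never vanishes: no point (x, y) can satisfy f = f_x = f_y = 0. In particular no (x, y) ∈ {−4, ..., 4}² is singular; the curve is smooth.


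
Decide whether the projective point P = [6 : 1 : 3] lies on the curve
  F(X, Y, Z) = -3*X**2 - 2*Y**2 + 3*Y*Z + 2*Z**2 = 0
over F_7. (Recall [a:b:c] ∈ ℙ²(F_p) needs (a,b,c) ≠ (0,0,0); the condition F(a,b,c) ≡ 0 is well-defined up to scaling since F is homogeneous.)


F(6,1,3) ≡ 1 (mod 7); P is NOT on the curve.

Evaluate F(6, 1, 3) term-by-term (mod 7).
  -3*X**2 ↦ -3·36·1·1 = -108
  -2*Y**2 ↦ -2·1·1·1 = -2
  3*Y*Z ↦ 3·1·1·3 = 9
  2*Z**2 ↦ 2·1·1·9 = 18
Sum: F(6, 1, 3) = (-108) + (-2) + (9) + (18) = -83.
Reducing mod 7: -83 ≡ 1 (mod 7).
Since F(a, b, c) ≡ 1 ≠ 0 (mod 7), P does NOT lie on the curve.


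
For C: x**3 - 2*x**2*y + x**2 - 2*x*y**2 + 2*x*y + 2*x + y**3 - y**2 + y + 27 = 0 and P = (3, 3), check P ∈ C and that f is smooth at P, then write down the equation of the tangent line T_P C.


Tangent line at P: -13*x - 26*y + 117 = 0.

Step 1: f(3, 3) = 0, so P lies on C.
Step 2: partial derivatives
  f_x(x, y) = 3*x**2 - 4*x*y + 2*x - 2*y**2 + 2*y + 2, f_y(x, y) = -2*x**2 - 4*x*y + 2*x + 3*y**2 - 2*y + 1.
  f_x(P) = -13, f_y(P) = -26 (gradient nonzero, so P is smooth).
Step 3: tangent line at P: -13·(x − 3) + -26·(y − 3) = 0.
Expanding: -13*x - 26*y + 117 = 0.
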